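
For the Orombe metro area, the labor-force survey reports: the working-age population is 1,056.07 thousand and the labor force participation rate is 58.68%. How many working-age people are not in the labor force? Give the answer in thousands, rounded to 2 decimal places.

Share not in the labor force = 1 − 0.5868 = 0.4132.
Not in labor force = 0.4132 × 1,056.07 ≈ 436.37 thousand.

About 436.37 thousand are not in the labor force.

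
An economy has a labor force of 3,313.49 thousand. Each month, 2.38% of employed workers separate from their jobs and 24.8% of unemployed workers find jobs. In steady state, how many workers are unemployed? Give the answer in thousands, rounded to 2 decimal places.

About 290.14 thousand are unemployed in steady state.

Steady-state unemployment rate u* = s/(s+f) = 2.38/(2.38+24.8) = 0.087564.
Unemployed = u* × labor force = 0.087564 × 3,313.49 ≈ 290.14 thousand.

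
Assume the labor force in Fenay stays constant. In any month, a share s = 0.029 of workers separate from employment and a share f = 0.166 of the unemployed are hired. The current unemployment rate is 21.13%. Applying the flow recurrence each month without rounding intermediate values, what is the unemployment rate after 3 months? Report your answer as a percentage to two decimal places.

Unemployment rate after three months ≈ 18.14%.

With a fixed labor force, u_{t+1} = u_t + s·(1−u_t) − f·u_t = u_t·(1−s−f) + s.
Here 1−s−f = 0.805 and s = 0.029.
u_1 = 0.211300 × 0.805 + 0.029 = 0.199097.
u_2 = 0.199097 × 0.805 + 0.029 = 0.189273.
u_3 = 0.189273 × 0.805 + 0.029 = 0.181365.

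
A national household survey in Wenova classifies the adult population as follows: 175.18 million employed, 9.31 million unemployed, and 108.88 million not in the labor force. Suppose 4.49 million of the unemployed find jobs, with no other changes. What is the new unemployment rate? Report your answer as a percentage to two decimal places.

Initially, labor force = 175.18 + 9.31 = 184.49 million, so u = 9.31/184.49 = 5.05%.
After the change, unemployed falls and employed rises by 4.49; labor force unchanged → E = 179.67, U = 4.82, labor force = 184.49 million.
New unemployment rate = 4.82 / 184.49 = 2.61%.

New unemployment rate ≈ 2.61%.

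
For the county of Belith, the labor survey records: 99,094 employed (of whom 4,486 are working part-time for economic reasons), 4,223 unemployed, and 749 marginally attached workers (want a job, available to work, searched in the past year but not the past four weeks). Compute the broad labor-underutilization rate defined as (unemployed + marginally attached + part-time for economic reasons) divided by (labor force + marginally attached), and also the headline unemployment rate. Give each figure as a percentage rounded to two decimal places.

Labor force = 99,094 + 4,223 = 103,317.
Numerator = 4,223 + 749 + 4,486 = 9,458.
Denominator = 103,317 + 749 = 104,066.
Broad rate = 9,458 / 104,066 = 9.09%.
Headline unemployment rate = 4,223 / 103,317 = 4.09%.

Broad underutilization rate ≈ 9.09%; headline unemployment rate ≈ 4.09%.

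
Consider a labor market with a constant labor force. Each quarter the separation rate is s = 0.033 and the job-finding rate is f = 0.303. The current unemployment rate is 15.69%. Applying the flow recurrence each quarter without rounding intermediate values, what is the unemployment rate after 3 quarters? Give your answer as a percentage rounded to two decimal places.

Unemployment rate after three quarters ≈ 11.54%.

With a fixed labor force, u_{t+1} = u_t + s·(1−u_t) − f·u_t = u_t·(1−s−f) + s.
Here 1−s−f = 0.664 and s = 0.033.
u_1 = 0.156900 × 0.664 + 0.033 = 0.137182.
u_2 = 0.137182 × 0.664 + 0.033 = 0.124089.
u_3 = 0.124089 × 0.664 + 0.033 = 0.115395.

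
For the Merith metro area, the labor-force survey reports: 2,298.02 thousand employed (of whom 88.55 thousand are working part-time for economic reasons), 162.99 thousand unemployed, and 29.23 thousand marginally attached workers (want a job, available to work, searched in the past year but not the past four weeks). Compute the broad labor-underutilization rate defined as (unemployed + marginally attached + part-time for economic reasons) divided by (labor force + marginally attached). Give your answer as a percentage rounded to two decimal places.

Broad underutilization rate ≈ 11.27%.

Labor force = 2,298.02 + 162.99 = 2,461.01 thousand.
Numerator = 162.99 + 29.23 + 88.55 = 280.77 thousand.
Denominator = 2,461.01 + 29.23 = 2,490.24 thousand.
Broad rate = 280.77 / 2,490.24 = 11.27%.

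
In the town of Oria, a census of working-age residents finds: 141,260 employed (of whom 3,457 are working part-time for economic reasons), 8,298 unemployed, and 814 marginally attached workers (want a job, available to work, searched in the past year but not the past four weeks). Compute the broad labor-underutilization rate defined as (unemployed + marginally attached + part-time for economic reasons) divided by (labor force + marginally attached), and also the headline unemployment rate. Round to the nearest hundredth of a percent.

Labor force = 141,260 + 8,298 = 149,558.
Numerator = 8,298 + 814 + 3,457 = 12,569.
Denominator = 149,558 + 814 = 150,372.
Broad rate = 12,569 / 150,372 = 8.36%.
Headline unemployment rate = 8,298 / 149,558 = 5.55%.

Broad underutilization rate ≈ 8.36%; headline unemployment rate ≈ 5.55%.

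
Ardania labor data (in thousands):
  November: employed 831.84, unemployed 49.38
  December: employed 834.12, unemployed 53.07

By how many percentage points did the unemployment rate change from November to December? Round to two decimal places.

November: labor force = 831.84 + 49.38 = 881.22; u = 49.38/881.22 = 5.60%.
December: labor force = 834.12 + 53.07 = 887.19; u = 53.07/887.19 = 5.98%.
Change = 5.98% − 5.60% = +0.38 pp.

The unemployment rate changed by +0.38 percentage points.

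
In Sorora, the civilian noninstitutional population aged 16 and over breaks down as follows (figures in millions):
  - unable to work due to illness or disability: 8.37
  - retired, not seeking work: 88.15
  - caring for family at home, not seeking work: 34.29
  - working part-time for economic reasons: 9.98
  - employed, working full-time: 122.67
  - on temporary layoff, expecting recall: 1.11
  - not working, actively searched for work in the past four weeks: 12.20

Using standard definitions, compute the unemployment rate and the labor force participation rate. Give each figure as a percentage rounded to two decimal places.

Employed = 9.98 + 122.67 = 132.65 million (anyone who worked, including part-time for economic reasons, counts as employed).
Unemployed = 1.11 + 12.20 = 13.31 million (jobless and actively searching, or on temporary layoff).
Labor force = 132.65 + 13.31 = 145.96 million.
Not in labor force = 8.37 + 88.15 + 34.29 = 130.81 million (those not working and not actively searching are outside the labor force).
Civilian working-age population = 145.96 + 130.81 = 276.77 million.
Unemployment rate = 13.31 / 145.96 = 9.12%.
Labor force participation rate = 145.96 / 276.77 = 52.74%.

Unemployment rate ≈ 9.12%; labor force participation rate ≈ 52.74%.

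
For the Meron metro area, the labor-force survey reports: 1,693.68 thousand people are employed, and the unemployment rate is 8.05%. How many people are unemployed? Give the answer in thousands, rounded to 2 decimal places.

Let U be the number unemployed. The labor force is E + U, and U/(E+U) = 0.0805.
So U = 0.0805 × 1,693.68 / (1 − 0.0805) = 136.3412 / 0.9195 ≈ 148.28 thousand.

About 148.28 thousand are unemployed.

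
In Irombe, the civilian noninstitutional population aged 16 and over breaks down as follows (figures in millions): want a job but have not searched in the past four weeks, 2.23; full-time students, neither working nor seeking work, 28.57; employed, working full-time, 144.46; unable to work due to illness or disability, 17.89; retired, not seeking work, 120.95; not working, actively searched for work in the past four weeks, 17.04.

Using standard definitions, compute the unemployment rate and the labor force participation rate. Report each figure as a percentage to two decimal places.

Employed = 144.46 million.
Unemployed = 17.04 million.
Labor force = 144.46 + 17.04 = 161.50 million.
Not in labor force = 2.23 + 28.57 + 17.89 + 120.95 = 169.64 million (those not working and not actively searching are outside the labor force — including those who want a job but have given up searching).
Civilian working-age population = 161.50 + 169.64 = 331.14 million.
Unemployment rate = 17.04 / 161.50 = 10.55%.
Labor force participation rate = 161.50 / 331.14 = 48.77%.

Unemployment rate ≈ 10.55%; labor force participation rate ≈ 48.77%.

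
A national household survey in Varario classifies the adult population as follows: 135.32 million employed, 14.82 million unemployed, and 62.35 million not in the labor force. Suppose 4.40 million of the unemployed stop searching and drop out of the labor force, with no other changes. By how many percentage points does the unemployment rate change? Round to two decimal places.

The unemployment rate changes by −2.72 percentage points.

Initially, labor force = 135.32 + 14.82 = 150.14 million, so u = 14.82/150.14 = 9.87%.
After the change, unemployed and labor force both fall by 4.40 → E = 135.32, U = 10.42, labor force = 145.74 million.
New unemployment rate = 10.42 / 145.74 = 7.15%.
Change = 7.15% − 9.87% = −2.72 percentage points.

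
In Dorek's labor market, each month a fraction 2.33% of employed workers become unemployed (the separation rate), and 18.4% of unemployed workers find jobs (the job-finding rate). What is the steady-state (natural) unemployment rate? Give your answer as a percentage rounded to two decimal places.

At steady state the flows balance: s·E = f·U, so U/(E+U) = s/(s+f).
u* = 2.33 / (2.33 + 18.4) = 2.33 / 20.73 = 11.24%.

Steady-state unemployment rate ≈ 11.24%.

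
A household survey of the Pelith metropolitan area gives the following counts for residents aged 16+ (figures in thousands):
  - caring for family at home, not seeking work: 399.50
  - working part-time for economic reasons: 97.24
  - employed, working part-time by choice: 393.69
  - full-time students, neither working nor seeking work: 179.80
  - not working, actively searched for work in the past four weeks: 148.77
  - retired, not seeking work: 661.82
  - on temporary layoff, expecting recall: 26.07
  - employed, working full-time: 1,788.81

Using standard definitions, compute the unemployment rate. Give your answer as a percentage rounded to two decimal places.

Employed = 97.24 + 393.69 + 1,788.81 = 2,279.74 thousand (anyone who worked, including part-time for economic reasons, counts as employed).
Unemployed = 148.77 + 26.07 = 174.84 thousand (jobless and actively searching, or on temporary layoff).
Labor force = 2,279.74 + 174.84 = 2,454.58 thousand.
Unemployment rate = 174.84 / 2,454.58 = 7.12%.

Unemployment rate ≈ 7.12%.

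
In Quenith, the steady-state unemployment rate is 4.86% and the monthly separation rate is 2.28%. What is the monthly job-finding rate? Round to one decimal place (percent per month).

Job-finding rate ≈ 44.6% per month.

From u* = s/(s+f): f = s·(1−u)/u.
f = 2.28 × (1 − 0.0486) / 0.0486 = 2.1692 / 0.0486 ≈ 44.6% per month.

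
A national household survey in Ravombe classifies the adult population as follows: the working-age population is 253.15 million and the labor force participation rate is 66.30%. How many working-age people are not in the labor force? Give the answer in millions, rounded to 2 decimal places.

Share not in the labor force = 1 − 0.6630 = 0.3370.
Not in labor force = 0.3370 × 253.15 ≈ 85.31 million.

About 85.31 million are not in the labor force.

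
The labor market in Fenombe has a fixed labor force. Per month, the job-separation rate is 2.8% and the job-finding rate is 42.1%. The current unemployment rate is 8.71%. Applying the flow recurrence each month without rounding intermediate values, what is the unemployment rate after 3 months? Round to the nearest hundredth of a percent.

Unemployment rate after three months ≈ 6.65%.

With a fixed labor force, u_{t+1} = u_t + s·(1−u_t) − f·u_t = u_t·(1−s−f) + s.
Here 1−s−f = 0.551 and s = 0.028.
u_1 = 0.087100 × 0.551 + 0.028 = 0.075992.
u_2 = 0.075992 × 0.551 + 0.028 = 0.069872.
u_3 = 0.069872 × 0.551 + 0.028 = 0.066499.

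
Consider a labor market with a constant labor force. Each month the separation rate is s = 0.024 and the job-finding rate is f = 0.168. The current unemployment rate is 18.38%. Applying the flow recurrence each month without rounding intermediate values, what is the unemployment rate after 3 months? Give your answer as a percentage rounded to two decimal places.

With a fixed labor force, u_{t+1} = u_t + s·(1−u_t) − f·u_t = u_t·(1−s−f) + s.
Here 1−s−f = 0.808 and s = 0.024.
u_1 = 0.183800 × 0.808 + 0.024 = 0.172510.
u_2 = 0.172510 × 0.808 + 0.024 = 0.163388.
u_3 = 0.163388 × 0.808 + 0.024 = 0.156018.

Unemployment rate after three months ≈ 15.60%.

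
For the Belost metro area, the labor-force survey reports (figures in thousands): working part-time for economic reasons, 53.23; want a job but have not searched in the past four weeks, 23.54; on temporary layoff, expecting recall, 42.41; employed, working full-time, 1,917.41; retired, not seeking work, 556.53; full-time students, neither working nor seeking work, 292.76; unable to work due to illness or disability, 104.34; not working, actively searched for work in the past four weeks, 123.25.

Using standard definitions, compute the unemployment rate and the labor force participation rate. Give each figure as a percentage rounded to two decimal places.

Employed = 53.23 + 1,917.41 = 1,970.64 thousand (anyone who worked, including part-time for economic reasons, counts as employed).
Unemployed = 42.41 + 123.25 = 165.66 thousand (jobless and actively searching, or on temporary layoff).
Labor force = 1,970.64 + 165.66 = 2,136.30 thousand.
Not in labor force = 23.54 + 556.53 + 292.76 + 104.34 = 977.17 thousand (those not working and not actively searching are outside the labor force — including those who want a job but have given up searching).
Civilian working-age population = 2,136.30 + 977.17 = 3,113.47 thousand.
Unemployment rate = 165.66 / 2,136.30 = 7.75%.
Labor force participation rate = 2,136.30 / 3,113.47 = 68.61%.

Unemployment rate ≈ 7.75%; labor force participation rate ≈ 68.61%.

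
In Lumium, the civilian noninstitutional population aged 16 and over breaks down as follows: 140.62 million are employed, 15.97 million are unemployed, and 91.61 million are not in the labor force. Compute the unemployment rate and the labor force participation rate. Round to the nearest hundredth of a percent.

Labor force = employed + unemployed = 140.62 + 15.97 = 156.59 million.
Working-age population = 156.59 + 91.61 = 248.20 million.
Unemployment rate = 15.97 / 156.59 = 10.20%.
Labor force participation rate = 156.59 / 248.20 = 63.09%.

Unemployment rate ≈ 10.20%; labor force participation rate ≈ 63.09%.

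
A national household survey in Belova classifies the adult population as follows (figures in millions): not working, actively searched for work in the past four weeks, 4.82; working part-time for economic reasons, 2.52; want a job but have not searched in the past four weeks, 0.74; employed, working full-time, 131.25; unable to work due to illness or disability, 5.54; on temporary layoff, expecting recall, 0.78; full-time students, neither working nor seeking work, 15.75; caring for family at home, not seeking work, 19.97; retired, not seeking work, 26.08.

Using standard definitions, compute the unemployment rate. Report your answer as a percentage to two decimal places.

Unemployment rate ≈ 4.02%.

Employed = 2.52 + 131.25 = 133.77 million (anyone who worked, including part-time for economic reasons, counts as employed).
Unemployed = 4.82 + 0.78 = 5.60 million (jobless and actively searching, or on temporary layoff).
Labor force = 133.77 + 5.60 = 139.37 million.
Unemployment rate = 5.60 / 139.37 = 4.02%.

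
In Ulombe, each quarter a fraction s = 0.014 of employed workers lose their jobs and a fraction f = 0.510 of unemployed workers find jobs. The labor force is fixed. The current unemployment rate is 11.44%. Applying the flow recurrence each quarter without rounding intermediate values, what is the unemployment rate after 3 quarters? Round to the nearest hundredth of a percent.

With a fixed labor force, u_{t+1} = u_t + s·(1−u_t) − f·u_t = u_t·(1−s−f) + s.
Here 1−s−f = 0.476 and s = 0.014.
u_1 = 0.114400 × 0.476 + 0.014 = 0.068454.
u_2 = 0.068454 × 0.476 + 0.014 = 0.046584.
u_3 = 0.046584 × 0.476 + 0.014 = 0.036174.

Unemployment rate after three quarters ≈ 3.62%.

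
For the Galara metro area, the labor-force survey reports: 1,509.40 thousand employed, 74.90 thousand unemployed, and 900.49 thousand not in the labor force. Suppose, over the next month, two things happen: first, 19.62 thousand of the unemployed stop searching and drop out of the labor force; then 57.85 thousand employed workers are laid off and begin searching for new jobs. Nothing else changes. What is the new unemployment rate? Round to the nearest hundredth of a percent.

Initially, labor force = 1,509.40 + 74.90 = 1,584.30 thousand, so u = 74.90/1,584.30 = 4.73%.
After the first change, unemployed and labor force both fall by 19.62 → E = 1,509.40, U = 55.28, labor force = 1,564.68 thousand.
After the second change, employed falls and unemployed rises by 57.85; labor force unchanged → E = 1,451.55, U = 113.13, labor force = 1,564.68 thousand.
New unemployment rate = 113.13 / 1,564.68 = 7.23%.

New unemployment rate ≈ 7.23%.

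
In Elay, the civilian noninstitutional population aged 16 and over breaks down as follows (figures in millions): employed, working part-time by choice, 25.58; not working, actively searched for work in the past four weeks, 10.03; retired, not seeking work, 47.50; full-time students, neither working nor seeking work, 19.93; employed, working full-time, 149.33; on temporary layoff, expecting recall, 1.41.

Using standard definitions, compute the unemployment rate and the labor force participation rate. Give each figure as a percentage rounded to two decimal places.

Employed = 25.58 + 149.33 = 174.91 million.
Unemployed = 10.03 + 1.41 = 11.44 million (jobless and actively searching, or on temporary layoff).
Labor force = 174.91 + 11.44 = 186.35 million.
Not in labor force = 47.50 + 19.93 = 67.43 million (those not working and not actively searching are outside the labor force).
Civilian working-age population = 186.35 + 67.43 = 253.78 million.
Unemployment rate = 11.44 / 186.35 = 6.14%.
Labor force participation rate = 186.35 / 253.78 = 73.43%.

Unemployment rate ≈ 6.14%; labor force participation rate ≈ 73.43%.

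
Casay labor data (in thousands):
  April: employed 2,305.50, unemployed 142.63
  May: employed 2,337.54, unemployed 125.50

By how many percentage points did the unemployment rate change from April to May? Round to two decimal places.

The unemployment rate changed by −0.73 percentage points.

April: labor force = 2,305.50 + 142.63 = 2,448.13; u = 142.63/2,448.13 = 5.83%.
May: labor force = 2,337.54 + 125.50 = 2,463.04; u = 125.50/2,463.04 = 5.10%.
Change = 5.10% − 5.83% = −0.73 pp.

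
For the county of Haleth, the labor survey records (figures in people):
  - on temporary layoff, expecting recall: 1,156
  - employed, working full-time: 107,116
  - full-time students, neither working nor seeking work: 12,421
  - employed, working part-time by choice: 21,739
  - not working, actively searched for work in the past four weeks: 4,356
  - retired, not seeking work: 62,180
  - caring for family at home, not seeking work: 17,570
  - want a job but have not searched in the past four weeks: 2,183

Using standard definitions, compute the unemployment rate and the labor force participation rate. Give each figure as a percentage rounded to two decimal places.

Employed = 107,116 + 21,739 = 128,855.
Unemployed = 1,156 + 4,356 = 5,512 (jobless and actively searching, or on temporary layoff).
Labor force = 128,855 + 5,512 = 134,367.
Not in labor force = 12,421 + 62,180 + 17,570 + 2,183 = 94,354 (those not working and not actively searching are outside the labor force — including those who want a job but have given up searching).
Civilian working-age population = 134,367 + 94,354 = 228,721.
Unemployment rate = 5,512 / 134,367 = 4.10%.
Labor force participation rate = 134,367 / 228,721 = 58.75%.

Unemployment rate ≈ 4.10%; labor force participation rate ≈ 58.75%.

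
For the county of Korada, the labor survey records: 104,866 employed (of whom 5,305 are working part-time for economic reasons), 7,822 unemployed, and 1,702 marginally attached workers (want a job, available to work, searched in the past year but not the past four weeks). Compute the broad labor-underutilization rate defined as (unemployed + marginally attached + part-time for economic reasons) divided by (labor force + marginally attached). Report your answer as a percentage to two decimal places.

Labor force = 104,866 + 7,822 = 112,688.
Numerator = 7,822 + 1,702 + 5,305 = 14,829.
Denominator = 112,688 + 1,702 = 114,390.
Broad rate = 14,829 / 114,390 = 12.96%.

Broad underutilization rate ≈ 12.96%.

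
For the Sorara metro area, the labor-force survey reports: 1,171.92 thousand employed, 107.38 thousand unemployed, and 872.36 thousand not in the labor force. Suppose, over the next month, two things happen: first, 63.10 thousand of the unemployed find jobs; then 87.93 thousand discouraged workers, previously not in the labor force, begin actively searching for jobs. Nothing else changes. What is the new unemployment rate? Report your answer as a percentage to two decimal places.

New unemployment rate ≈ 9.67%.

Initially, labor force = 1,171.92 + 107.38 = 1,279.30 thousand, so u = 107.38/1,279.30 = 8.39%.
After the first change, unemployed falls and employed rises by 63.10; labor force unchanged → E = 1,235.02, U = 44.28, labor force = 1,279.30 thousand.
After the second change, unemployed and labor force both rise by 87.93 → E = 1,235.02, U = 132.21, labor force = 1,367.23 thousand.
New unemployment rate = 132.21 / 1,367.23 = 9.67%.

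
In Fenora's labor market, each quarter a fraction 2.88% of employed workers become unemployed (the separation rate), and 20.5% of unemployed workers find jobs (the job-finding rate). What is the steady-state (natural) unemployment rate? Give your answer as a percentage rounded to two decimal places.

At steady state the flows balance: s·E = f·U, so U/(E+U) = s/(s+f).
u* = 2.88 / (2.88 + 20.5) = 2.88 / 23.38 = 12.32%.

Steady-state unemployment rate ≈ 12.32%.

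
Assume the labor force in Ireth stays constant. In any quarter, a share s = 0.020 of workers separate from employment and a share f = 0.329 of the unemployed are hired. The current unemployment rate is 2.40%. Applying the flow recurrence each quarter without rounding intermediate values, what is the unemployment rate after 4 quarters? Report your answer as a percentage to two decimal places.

With a fixed labor force, u_{t+1} = u_t + s·(1−u_t) − f·u_t = u_t·(1−s−f) + s.
Here 1−s−f = 0.651 and s = 0.020.
u_1 = 0.024000 × 0.651 + 0.020 = 0.035624.
u_2 = 0.035624 × 0.651 + 0.020 = 0.043191.
u_3 = 0.043191 × 0.651 + 0.020 = 0.048117.
u_4 = 0.048117 × 0.651 + 0.020 = 0.051324.

Unemployment rate after four quarters ≈ 5.13%.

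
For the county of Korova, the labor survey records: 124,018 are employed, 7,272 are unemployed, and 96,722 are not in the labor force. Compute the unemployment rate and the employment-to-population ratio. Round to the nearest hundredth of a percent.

Labor force = employed + unemployed = 124,018 + 7,272 = 131,290.
Working-age population = 131,290 + 96,722 = 228,012.
Unemployment rate = 7,272 / 131,290 = 5.54%.
Employment-population ratio = 124,018 / 228,012 = 54.39%.

Unemployment rate ≈ 5.54%; employment-population ratio ≈ 54.39%.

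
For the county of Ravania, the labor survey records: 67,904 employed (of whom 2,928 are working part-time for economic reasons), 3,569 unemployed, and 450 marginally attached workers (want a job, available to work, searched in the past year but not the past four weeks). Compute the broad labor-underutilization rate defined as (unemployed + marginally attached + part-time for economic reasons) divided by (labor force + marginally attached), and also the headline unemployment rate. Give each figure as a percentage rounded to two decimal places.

Broad underutilization rate ≈ 9.66%; headline unemployment rate ≈ 4.99%.

Labor force = 67,904 + 3,569 = 71,473.
Numerator = 3,569 + 450 + 2,928 = 6,947.
Denominator = 71,473 + 450 = 71,923.
Broad rate = 6,947 / 71,923 = 9.66%.
Headline unemployment rate = 3,569 / 71,473 = 4.99%.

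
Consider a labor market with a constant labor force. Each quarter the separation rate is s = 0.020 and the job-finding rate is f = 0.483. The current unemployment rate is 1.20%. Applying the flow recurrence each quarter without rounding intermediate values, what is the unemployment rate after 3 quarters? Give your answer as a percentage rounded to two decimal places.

Unemployment rate after three quarters ≈ 3.64%.

With a fixed labor force, u_{t+1} = u_t + s·(1−u_t) − f·u_t = u_t·(1−s−f) + s.
Here 1−s−f = 0.497 and s = 0.020.
u_1 = 0.012000 × 0.497 + 0.020 = 0.025964.
u_2 = 0.025964 × 0.497 + 0.020 = 0.032904.
u_3 = 0.032904 × 0.497 + 0.020 = 0.036353.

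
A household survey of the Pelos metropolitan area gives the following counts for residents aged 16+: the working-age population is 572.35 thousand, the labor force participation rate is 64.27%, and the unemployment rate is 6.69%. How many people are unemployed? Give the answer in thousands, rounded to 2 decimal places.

Labor force = 0.6427 × 572.35 = 367.85 thousand.
Unemployed = 0.0669 × 367.85 ≈ 24.61 thousand.

About 24.61 thousand are unemployed.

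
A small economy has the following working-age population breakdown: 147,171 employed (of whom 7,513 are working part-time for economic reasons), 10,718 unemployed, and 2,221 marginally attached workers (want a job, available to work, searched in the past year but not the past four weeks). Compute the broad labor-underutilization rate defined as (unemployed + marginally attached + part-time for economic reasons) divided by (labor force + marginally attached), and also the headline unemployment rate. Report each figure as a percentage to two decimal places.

Broad underutilization rate ≈ 12.77%; headline unemployment rate ≈ 6.79%.

Labor force = 147,171 + 10,718 = 157,889.
Numerator = 10,718 + 2,221 + 7,513 = 20,452.
Denominator = 157,889 + 2,221 = 160,110.
Broad rate = 20,452 / 160,110 = 12.77%.
Headline unemployment rate = 10,718 / 157,889 = 6.79%.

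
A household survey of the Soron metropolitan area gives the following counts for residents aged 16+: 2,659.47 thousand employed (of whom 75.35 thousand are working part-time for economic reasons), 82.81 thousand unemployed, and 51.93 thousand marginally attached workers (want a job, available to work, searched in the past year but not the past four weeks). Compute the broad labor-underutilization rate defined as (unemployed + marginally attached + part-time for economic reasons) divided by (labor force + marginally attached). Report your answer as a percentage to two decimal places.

Broad underutilization rate ≈ 7.52%.

Labor force = 2,659.47 + 82.81 = 2,742.28 thousand.
Numerator = 82.81 + 51.93 + 75.35 = 210.09 thousand.
Denominator = 2,742.28 + 51.93 = 2,794.21 thousand.
Broad rate = 210.09 / 2,794.21 = 7.52%.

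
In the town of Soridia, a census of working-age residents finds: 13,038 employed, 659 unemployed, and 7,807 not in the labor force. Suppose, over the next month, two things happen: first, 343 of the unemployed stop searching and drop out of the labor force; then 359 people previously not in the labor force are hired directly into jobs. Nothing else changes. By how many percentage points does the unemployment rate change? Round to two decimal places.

The unemployment rate changes by −2.51 percentage points.

Initially, labor force = 13,038 + 659 = 13,697, so u = 659/13,697 = 4.81%.
After the first change, unemployed and labor force both fall by 343 → E = 13,038, U = 316, labor force = 13,354.
After the second change, employed and labor force both rise by 359; unemployed unchanged → E = 13,397, U = 316, labor force = 13,713.
New unemployment rate = 316 / 13,713 = 2.30%.
Change = 2.30% − 4.81% = −2.51 percentage points.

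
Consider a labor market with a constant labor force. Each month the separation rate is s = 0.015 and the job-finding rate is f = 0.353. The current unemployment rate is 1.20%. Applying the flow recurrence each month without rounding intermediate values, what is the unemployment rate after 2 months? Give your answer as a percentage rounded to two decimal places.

With a fixed labor force, u_{t+1} = u_t + s·(1−u_t) − f·u_t = u_t·(1−s−f) + s.
Here 1−s−f = 0.632 and s = 0.015.
u_1 = 0.012000 × 0.632 + 0.015 = 0.022584.
u_2 = 0.022584 × 0.632 + 0.015 = 0.029273.

Unemployment rate after two months ≈ 2.93%.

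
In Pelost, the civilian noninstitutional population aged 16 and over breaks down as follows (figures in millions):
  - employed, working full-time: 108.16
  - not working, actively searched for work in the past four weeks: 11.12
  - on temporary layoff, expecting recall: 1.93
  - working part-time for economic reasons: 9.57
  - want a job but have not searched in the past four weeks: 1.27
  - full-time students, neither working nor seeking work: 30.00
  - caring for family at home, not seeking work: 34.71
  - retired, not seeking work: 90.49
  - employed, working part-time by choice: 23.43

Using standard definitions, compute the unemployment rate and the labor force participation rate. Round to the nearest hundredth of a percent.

Unemployment rate ≈ 8.46%; labor force participation rate ≈ 49.64%.

Employed = 108.16 + 9.57 + 23.43 = 141.16 million (anyone who worked, including part-time for economic reasons, counts as employed).
Unemployed = 11.12 + 1.93 = 13.05 million (jobless and actively searching, or on temporary layoff).
Labor force = 141.16 + 13.05 = 154.21 million.
Not in labor force = 1.27 + 30.00 + 34.71 + 90.49 = 156.47 million (those not working and not actively searching are outside the labor force — including those who want a job but have given up searching).
Civilian working-age population = 154.21 + 156.47 = 310.68 million.
Unemployment rate = 13.05 / 154.21 = 8.46%.
Labor force participation rate = 154.21 / 310.68 = 49.64%.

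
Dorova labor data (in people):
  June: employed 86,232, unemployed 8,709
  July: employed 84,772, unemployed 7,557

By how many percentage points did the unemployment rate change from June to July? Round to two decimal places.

June: labor force = 86,232 + 8,709 = 94,941; u = 8,709/94,941 = 9.17%.
July: labor force = 84,772 + 7,557 = 92,329; u = 7,557/92,329 = 8.18%.
Change = 8.18% − 9.17% = −0.99 pp.

The unemployment rate changed by −0.99 percentage points.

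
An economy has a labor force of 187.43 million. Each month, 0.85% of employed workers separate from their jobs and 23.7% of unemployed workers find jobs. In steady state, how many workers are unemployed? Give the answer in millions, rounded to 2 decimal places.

About 6.49 million are unemployed in steady state.

Steady-state unemployment rate u* = s/(s+f) = 0.85/(0.85+23.7) = 0.034623.
Unemployed = u* × labor force = 0.034623 × 187.43 ≈ 6.49 million.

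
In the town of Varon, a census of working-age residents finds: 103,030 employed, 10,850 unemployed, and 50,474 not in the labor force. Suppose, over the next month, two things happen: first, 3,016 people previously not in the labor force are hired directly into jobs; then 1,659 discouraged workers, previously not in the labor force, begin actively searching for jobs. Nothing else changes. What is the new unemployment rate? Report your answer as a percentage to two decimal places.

New unemployment rate ≈ 10.55%.

Initially, labor force = 103,030 + 10,850 = 113,880, so u = 10,850/113,880 = 9.53%.
After the first change, employed and labor force both rise by 3,016; unemployed unchanged → E = 106,046, U = 10,850, labor force = 116,896.
After the second change, unemployed and labor force both rise by 1,659 → E = 106,046, U = 12,509, labor force = 118,555.
New unemployment rate = 12,509 / 118,555 = 10.55%.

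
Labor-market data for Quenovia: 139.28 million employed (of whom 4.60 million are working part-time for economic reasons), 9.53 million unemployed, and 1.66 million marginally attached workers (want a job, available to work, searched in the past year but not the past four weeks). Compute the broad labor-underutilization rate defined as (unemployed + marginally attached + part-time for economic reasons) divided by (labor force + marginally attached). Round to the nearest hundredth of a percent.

Labor force = 139.28 + 9.53 = 148.81 million.
Numerator = 9.53 + 1.66 + 4.60 = 15.79 million.
Denominator = 148.81 + 1.66 = 150.47 million.
Broad rate = 15.79 / 150.47 = 10.49%.

Broad underutilization rate ≈ 10.49%.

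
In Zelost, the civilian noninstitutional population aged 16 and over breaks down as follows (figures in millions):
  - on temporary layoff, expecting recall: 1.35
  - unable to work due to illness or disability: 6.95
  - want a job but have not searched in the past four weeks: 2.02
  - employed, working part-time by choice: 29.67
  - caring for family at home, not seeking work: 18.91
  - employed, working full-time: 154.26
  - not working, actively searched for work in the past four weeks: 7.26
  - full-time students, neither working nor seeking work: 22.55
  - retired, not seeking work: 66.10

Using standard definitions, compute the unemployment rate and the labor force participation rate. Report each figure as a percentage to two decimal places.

Employed = 29.67 + 154.26 = 183.93 million.
Unemployed = 1.35 + 7.26 = 8.61 million (jobless and actively searching, or on temporary layoff).
Labor force = 183.93 + 8.61 = 192.54 million.
Not in labor force = 6.95 + 2.02 + 18.91 + 22.55 + 66.10 = 116.53 million (those not working and not actively searching are outside the labor force — including those who want a job but have given up searching).
Civilian working-age population = 192.54 + 116.53 = 309.07 million.
Unemployment rate = 8.61 / 192.54 = 4.47%.
Labor force participation rate = 192.54 / 309.07 = 62.30%.

Unemployment rate ≈ 4.47%; labor force participation rate ≈ 62.30%.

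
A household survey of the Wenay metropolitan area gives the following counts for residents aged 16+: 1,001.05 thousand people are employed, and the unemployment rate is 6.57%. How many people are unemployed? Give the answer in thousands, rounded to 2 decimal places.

Let U be the number unemployed. The labor force is E + U, and U/(E+U) = 0.0657.
So U = 0.0657 × 1,001.05 / (1 − 0.0657) = 65.7690 / 0.9343 ≈ 70.39 thousand.

About 70.39 thousand are unemployed.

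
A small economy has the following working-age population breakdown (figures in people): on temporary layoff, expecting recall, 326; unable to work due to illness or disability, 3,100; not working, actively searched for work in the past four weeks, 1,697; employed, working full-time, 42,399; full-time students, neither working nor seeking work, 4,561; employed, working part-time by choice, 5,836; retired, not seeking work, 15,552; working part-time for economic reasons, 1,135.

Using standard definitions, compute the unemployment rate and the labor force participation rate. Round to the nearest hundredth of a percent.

Employed = 42,399 + 5,836 + 1,135 = 49,370 (anyone who worked, including part-time for economic reasons, counts as employed).
Unemployed = 326 + 1,697 = 2,023 (jobless and actively searching, or on temporary layoff).
Labor force = 49,370 + 2,023 = 51,393.
Not in labor force = 3,100 + 4,561 + 15,552 = 23,213 (those not working and not actively searching are outside the labor force).
Civilian working-age population = 51,393 + 23,213 = 74,606.
Unemployment rate = 2,023 / 51,393 = 3.94%.
Labor force participation rate = 51,393 / 74,606 = 68.89%.

Unemployment rate ≈ 3.94%; labor force participation rate ≈ 68.89%.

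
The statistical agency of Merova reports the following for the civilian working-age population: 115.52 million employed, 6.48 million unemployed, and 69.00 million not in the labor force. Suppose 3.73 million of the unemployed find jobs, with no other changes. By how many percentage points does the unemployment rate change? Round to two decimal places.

The unemployment rate changes by −3.06 percentage points.

Initially, labor force = 115.52 + 6.48 = 122.00 million, so u = 6.48/122.00 = 5.31%.
After the change, unemployed falls and employed rises by 3.73; labor force unchanged → E = 119.25, U = 2.75, labor force = 122.00 million.
New unemployment rate = 2.75 / 122.00 = 2.25%.
Change = 2.25% − 5.31% = −3.06 percentage points.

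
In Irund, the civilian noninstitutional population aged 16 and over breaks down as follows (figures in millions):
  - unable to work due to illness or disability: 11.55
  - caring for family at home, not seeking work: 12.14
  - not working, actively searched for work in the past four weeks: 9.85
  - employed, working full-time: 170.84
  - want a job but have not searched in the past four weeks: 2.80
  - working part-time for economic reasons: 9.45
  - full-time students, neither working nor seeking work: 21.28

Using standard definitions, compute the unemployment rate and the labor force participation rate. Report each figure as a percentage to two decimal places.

Unemployment rate ≈ 5.18%; labor force participation rate ≈ 79.92%.

Employed = 170.84 + 9.45 = 180.29 million (anyone who worked, including part-time for economic reasons, counts as employed).
Unemployed = 9.85 million.
Labor force = 180.29 + 9.85 = 190.14 million.
Not in labor force = 11.55 + 12.14 + 2.80 + 21.28 = 47.77 million (those not working and not actively searching are outside the labor force — including those who want a job but have given up searching).
Civilian working-age population = 190.14 + 47.77 = 237.91 million.
Unemployment rate = 9.85 / 190.14 = 5.18%.
Labor force participation rate = 190.14 / 237.91 = 79.92%.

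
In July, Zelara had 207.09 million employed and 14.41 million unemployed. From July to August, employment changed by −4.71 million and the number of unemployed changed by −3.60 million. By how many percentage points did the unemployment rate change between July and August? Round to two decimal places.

July: labor force = 207.09 + 14.41 = 221.50; u = 14.41/221.50 = 6.51%.
August: labor force = 202.38 + 10.81 = 213.19; u = 10.81/213.19 = 5.07%.
Change = 5.07% − 6.51% = −1.44 pp.

The unemployment rate changed by −1.44 percentage points.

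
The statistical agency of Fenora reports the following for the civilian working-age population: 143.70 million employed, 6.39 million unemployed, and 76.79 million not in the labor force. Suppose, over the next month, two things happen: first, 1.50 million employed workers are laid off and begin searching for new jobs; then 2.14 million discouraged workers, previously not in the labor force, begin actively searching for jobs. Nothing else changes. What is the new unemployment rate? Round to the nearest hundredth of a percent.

Initially, labor force = 143.70 + 6.39 = 150.09 million, so u = 6.39/150.09 = 4.26%.
After the first change, employed falls and unemployed rises by 1.50; labor force unchanged → E = 142.20, U = 7.89, labor force = 150.09 million.
After the second change, unemployed and labor force both rise by 2.14 → E = 142.20, U = 10.03, labor force = 152.23 million.
New unemployment rate = 10.03 / 152.23 = 6.59%.

New unemployment rate ≈ 6.59%.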